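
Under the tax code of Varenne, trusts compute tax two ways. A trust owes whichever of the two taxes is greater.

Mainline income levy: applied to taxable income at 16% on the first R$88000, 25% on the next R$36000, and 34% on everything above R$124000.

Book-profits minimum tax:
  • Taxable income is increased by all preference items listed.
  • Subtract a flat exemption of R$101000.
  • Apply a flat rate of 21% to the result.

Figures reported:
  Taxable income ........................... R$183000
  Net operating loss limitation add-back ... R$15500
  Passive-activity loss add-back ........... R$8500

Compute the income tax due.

R$43140

Book-profits minimum tax:
  Adjusted income: R$183000 + R$15500 + R$8500 = R$207000
  Less exemption R$101000 → base R$106000
  R$106000 × 21% = R$22260

Mainline income levy:
  R$88000 × 16% = R$14080
  R$36000 × 25% = R$9000
  R$59000 × 34% = R$20060
  → R$43140

R$43140 > R$22260, so the mainline income levy governs.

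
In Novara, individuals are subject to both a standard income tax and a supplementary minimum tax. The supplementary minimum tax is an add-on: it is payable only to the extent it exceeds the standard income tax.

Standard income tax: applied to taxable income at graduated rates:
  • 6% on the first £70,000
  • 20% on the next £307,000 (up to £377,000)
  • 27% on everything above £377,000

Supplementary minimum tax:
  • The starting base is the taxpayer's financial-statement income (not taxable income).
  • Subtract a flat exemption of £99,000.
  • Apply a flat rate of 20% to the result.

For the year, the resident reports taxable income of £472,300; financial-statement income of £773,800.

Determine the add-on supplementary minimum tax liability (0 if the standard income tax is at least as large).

£43,629

Supplementary minimum tax:
  Base (financial-statement income): £773,800
  Less exemption £99,000 → base £674,800
  £674,800 × 20% = £134,960

Standard income tax:
  £70,000 × 6% = £4,200
  £307,000 × 20% = £61,400
  £95,300 × 27% = £25,731
  → £91,331

Excess of supplementary minimum tax over standard income tax: £134,960 − £91,331 = £43,629.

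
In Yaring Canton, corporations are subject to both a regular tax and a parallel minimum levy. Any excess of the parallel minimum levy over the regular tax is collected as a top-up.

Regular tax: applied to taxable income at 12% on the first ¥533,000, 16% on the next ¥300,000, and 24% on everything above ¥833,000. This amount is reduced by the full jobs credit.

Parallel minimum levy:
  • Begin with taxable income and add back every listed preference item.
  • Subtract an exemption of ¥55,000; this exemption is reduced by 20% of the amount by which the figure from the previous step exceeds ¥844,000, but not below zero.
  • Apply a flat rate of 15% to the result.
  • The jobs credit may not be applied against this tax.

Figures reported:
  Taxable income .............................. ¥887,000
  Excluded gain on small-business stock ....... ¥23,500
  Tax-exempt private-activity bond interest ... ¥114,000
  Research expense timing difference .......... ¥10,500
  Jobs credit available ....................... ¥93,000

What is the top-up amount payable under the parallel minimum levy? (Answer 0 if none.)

Parallel minimum levy:
  Adjusted income: ¥887,000 + ¥23,500 + ¥114,000 + ¥10,500 = ¥1,035,000
  Exemption: ¥55,000 − 20% × (¥1,035,000 − ¥844,000) = ¥55,000 − ¥38,200 = ¥16,800
  Base: ¥1,035,000 − ¥16,800 = ¥1,018,200
  ¥1,018,200 × 15% = ¥152,730

Regular tax:
  ¥533,000 × 12% = ¥63,960
  ¥300,000 × 16% = ¥48,000
  ¥54,000 × 24% = ¥12,960
  → ¥124,920
  Less jobs credit ¥93,000 → ¥31,920

Excess of parallel minimum levy over regular tax: ¥152,730 − ¥31,920 = ¥120,810.

¥120,810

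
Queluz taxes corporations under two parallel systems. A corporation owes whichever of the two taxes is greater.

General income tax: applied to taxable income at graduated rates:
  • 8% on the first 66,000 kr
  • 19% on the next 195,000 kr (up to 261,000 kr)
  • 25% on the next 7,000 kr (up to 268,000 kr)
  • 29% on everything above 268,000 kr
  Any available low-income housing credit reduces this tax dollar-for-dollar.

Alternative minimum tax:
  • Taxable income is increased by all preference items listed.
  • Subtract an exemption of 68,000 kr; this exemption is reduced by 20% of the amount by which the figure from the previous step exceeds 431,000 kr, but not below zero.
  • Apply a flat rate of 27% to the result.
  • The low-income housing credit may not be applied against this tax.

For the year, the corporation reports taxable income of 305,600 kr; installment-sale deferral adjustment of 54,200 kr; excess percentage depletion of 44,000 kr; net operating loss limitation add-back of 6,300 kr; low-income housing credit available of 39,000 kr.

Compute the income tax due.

92,367 kr

General income tax:
  66,000 kr × 8% = 5,280 kr
  195,000 kr × 19% = 37,050 kr
  7,000 kr × 25% = 1,750 kr
  37,600 kr × 29% = 10,904 kr
  → 54,984 kr
  Less low-income housing credit 39,000 kr → 15,984 kr

Alternative minimum tax:
  Adjusted income: 305,600 kr + 54,200 kr + 44,000 kr + 6,300 kr = 410,100 kr
  Exemption: 410,100 kr ≤ 431,000 kr, so full 68,000 kr applies
  Base: 410,100 kr − 68,000 kr = 342,100 kr
  342,100 kr × 27% = 92,367 kr

92,367 kr > 15,984 kr, so the alternative minimum tax is the binding amount.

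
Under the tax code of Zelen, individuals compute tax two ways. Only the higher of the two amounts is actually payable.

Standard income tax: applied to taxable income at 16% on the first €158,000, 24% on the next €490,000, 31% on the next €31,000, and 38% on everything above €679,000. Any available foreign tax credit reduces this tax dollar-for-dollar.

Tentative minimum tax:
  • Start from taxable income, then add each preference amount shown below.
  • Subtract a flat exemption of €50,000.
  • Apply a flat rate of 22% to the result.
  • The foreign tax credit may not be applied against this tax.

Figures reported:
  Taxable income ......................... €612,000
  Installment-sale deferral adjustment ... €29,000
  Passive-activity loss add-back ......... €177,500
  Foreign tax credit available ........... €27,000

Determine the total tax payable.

Standard income tax:
  €158,000 × 16% = €25,280
  €454,000 × 24% = €108,960
  → €134,240
  Less foreign tax credit €27,000 → €107,240

Tentative minimum tax:
  Adjusted income: €612,000 + €29,000 + €177,500 = €818,500
  Less exemption €50,000 → base €768,500
  €768,500 × 22% = €169,070

€169,070 > €107,240, so the tentative minimum tax is the binding amount.

€169,070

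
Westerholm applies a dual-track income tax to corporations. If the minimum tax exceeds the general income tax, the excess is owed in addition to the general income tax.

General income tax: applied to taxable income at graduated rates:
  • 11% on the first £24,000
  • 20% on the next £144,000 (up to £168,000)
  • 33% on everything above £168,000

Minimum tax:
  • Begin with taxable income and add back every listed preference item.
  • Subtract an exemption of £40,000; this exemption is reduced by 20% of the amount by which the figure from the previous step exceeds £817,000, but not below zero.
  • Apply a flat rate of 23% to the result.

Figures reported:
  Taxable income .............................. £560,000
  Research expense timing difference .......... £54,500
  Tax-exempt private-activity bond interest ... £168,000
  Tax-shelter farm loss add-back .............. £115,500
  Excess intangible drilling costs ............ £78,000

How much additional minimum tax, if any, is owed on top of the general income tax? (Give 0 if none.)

£61,794

Minimum tax:
  Adjusted income: £560,000 + £54,500 + £168,000 + £115,500 + £78,000 = £976,000
  Exemption: £40,000 − 20% × (£976,000 − £817,000) = £40,000 − £31,800 = £8,200
  Base: £976,000 − £8,200 = £967,800
  £967,800 × 23% = £222,594

General income tax:
  £24,000 × 11% = £2,640
  £144,000 × 20% = £28,800
  £392,000 × 33% = £129,360
  → £160,800

Excess of minimum tax over general income tax: £222,594 − £160,800 = £61,794.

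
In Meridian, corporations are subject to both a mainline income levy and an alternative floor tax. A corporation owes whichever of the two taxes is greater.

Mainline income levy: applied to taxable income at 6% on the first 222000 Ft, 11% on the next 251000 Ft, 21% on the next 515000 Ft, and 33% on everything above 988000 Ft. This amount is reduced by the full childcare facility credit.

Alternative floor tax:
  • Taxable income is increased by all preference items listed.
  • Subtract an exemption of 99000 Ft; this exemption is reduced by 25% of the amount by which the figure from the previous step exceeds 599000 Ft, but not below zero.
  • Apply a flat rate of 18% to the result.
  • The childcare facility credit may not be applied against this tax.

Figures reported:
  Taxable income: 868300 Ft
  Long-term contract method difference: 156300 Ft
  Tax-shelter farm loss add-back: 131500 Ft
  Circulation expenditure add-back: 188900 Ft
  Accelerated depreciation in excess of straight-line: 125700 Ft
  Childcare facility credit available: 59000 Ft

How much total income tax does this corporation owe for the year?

264726 Ft

Mainline income levy:
  222000 Ft × 6% = 13320 Ft
  251000 Ft × 11% = 27610 Ft
  395300 Ft × 21% = 83013 Ft
  → 123943 Ft
  Less childcare facility credit 59000 Ft → 64943 Ft

Alternative floor tax:
  Adjusted income: 868300 Ft + 156300 Ft + 131500 Ft + 188900 Ft + 125700 Ft = 1470700 Ft
  Exemption: 25% × (1470700 Ft − 599000 Ft) = 217925 Ft ≥ 99000 Ft, so the exemption is fully phased out
  Base: 1470700 Ft − 0 Ft = 1470700 Ft
  1470700 Ft × 18% = 264726 Ft

264726 Ft > 64943 Ft, so the alternative floor tax is the binding amount.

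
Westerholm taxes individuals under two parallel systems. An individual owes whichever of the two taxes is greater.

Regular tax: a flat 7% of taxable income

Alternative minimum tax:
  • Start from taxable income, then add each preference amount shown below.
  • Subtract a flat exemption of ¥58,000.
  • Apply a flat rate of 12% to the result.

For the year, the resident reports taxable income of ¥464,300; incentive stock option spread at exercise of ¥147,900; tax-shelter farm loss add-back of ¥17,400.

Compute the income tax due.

Regular tax:
  ¥464,300 × 7% = ¥32,501

Alternative minimum tax:
  Adjusted income: ¥464,300 + ¥147,900 + ¥17,400 = ¥629,600
  Less exemption ¥58,000 → base ¥571,600
  ¥571,600 × 12% = ¥68,592

¥68,592 > ¥32,501, so the alternative minimum tax is the binding amount.

¥68,592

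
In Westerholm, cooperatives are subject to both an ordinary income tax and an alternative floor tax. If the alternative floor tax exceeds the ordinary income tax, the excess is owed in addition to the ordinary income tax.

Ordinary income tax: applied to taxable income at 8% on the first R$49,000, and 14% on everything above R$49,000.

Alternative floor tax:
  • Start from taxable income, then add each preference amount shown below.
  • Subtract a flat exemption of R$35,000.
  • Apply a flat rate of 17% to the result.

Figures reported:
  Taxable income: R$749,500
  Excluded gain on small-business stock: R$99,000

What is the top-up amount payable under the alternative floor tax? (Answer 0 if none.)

Ordinary income tax:
  R$49,000 × 8% = R$3,920
  R$700,500 × 14% = R$98,070
  → R$101,990

Alternative floor tax:
  Adjusted income: R$749,500 + R$99,000 = R$848,500
  Less exemption R$35,000 → base R$813,500
  R$813,500 × 17% = R$138,295

Excess of alternative floor tax over ordinary income tax: R$138,295 − R$101,990 = R$36,305.

R$36,305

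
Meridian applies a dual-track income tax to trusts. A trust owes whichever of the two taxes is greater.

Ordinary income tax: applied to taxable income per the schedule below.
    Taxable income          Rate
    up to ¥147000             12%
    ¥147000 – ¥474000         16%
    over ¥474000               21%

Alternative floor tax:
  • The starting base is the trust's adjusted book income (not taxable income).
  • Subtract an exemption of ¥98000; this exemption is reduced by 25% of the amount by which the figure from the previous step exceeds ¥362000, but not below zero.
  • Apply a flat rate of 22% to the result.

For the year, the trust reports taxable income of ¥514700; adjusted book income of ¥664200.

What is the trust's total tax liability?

Alternative floor tax:
  Base (adjusted book income): ¥664200
  Exemption: ¥98000 − 25% × (¥664200 − ¥362000) = ¥98000 − ¥75550 = ¥22450
  Base: ¥664200 − ¥22450 = ¥641750
  ¥641750 × 22% = ¥141185

Ordinary income tax:
  ¥147000 × 12% = ¥17640
  ¥327000 × 16% = ¥52320
  ¥40700 × 21% = ¥8547
  → ¥78507

¥141185 > ¥78507, so the alternative floor tax is the binding amount.

¥141185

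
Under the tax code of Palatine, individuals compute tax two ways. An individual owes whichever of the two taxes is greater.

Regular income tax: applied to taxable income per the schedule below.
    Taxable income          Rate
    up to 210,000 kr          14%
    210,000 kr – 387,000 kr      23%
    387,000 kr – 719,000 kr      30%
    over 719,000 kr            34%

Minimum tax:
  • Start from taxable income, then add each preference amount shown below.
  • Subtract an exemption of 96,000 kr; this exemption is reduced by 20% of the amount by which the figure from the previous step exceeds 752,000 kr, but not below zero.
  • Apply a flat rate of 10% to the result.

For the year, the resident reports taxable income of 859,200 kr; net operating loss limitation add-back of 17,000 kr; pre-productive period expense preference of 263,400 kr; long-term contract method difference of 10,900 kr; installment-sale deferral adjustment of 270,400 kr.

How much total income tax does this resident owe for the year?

217,378 kr

Regular income tax:
  210,000 kr × 14% = 29,400 kr
  177,000 kr × 23% = 40,710 kr
  332,000 kr × 30% = 99,600 kr
  140,200 kr × 34% = 47,668 kr
  → 217,378 kr

Minimum tax:
  Adjusted income: 859,200 kr + 17,000 kr + 263,400 kr + 10,900 kr + 270,400 kr = 1,420,900 kr
  Exemption: 20% × (1,420,900 kr − 752,000 kr) = 133,780 kr ≥ 96,000 kr, so the exemption is fully phased out
  Base: 1,420,900 kr − 0 kr = 1,420,900 kr
  1,420,900 kr × 10% = 142,090 kr

217,378 kr > 142,090 kr, so the regular income tax governs.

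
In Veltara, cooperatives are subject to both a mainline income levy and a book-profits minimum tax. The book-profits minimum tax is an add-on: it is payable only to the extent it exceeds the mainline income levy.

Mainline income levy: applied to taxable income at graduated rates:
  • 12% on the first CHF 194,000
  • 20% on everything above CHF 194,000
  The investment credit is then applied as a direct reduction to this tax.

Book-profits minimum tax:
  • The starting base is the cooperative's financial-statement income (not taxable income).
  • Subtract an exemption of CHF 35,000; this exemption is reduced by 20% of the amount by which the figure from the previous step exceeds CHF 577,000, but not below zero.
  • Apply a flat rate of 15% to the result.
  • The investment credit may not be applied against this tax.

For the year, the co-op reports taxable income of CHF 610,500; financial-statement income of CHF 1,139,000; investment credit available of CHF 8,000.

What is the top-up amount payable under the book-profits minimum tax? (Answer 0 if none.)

CHF 72,270

Book-profits minimum tax:
  Base (financial-statement income): CHF 1,139,000
  Exemption: 20% × (CHF 1,139,000 − CHF 577,000) = CHF 112,400 ≥ CHF 35,000, so the exemption is fully phased out
  Base: CHF 1,139,000 − CHF 0 = CHF 1,139,000
  CHF 1,139,000 × 15% = CHF 170,850

Mainline income levy:
  CHF 194,000 × 12% = CHF 23,280
  CHF 416,500 × 20% = CHF 83,300
  → CHF 106,580
  Less investment credit CHF 8,000 → CHF 98,580

Excess of book-profits minimum tax over mainline income levy: CHF 170,850 − CHF 98,580 = CHF 72,270.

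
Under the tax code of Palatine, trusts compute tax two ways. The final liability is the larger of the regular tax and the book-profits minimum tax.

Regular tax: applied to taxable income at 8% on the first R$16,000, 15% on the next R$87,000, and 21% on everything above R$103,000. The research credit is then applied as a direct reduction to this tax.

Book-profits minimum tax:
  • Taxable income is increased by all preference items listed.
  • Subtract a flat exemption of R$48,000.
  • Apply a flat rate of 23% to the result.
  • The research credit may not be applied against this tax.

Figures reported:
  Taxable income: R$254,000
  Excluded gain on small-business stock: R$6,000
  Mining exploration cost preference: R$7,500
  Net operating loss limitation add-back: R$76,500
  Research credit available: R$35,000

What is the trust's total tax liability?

R$68,080

Regular tax:
  R$16,000 × 8% = R$1,280
  R$87,000 × 15% = R$13,050
  R$151,000 × 21% = R$31,710
  → R$46,040
  Less research credit R$35,000 → R$11,040

Book-profits minimum tax:
  Adjusted income: R$254,000 + R$6,000 + R$7,500 + R$76,500 = R$344,000
  Less exemption R$48,000 → base R$296,000
  R$296,000 × 23% = R$68,080

R$68,080 > R$11,040, so the book-profits minimum tax is the binding amount.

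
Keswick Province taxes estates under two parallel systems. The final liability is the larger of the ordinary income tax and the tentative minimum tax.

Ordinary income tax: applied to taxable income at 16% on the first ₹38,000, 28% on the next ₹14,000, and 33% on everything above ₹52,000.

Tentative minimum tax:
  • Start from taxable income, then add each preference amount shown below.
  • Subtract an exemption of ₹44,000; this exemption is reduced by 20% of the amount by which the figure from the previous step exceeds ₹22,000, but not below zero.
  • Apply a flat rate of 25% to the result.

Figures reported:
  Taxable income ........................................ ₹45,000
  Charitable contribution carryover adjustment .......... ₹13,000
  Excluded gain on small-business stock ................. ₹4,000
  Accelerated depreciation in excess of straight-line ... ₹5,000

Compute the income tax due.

Tentative minimum tax:
  Adjusted income: ₹45,000 + ₹13,000 + ₹4,000 + ₹5,000 = ₹67,000
  Exemption: ₹44,000 − 20% × (₹67,000 − ₹22,000) = ₹44,000 − ₹9,000 = ₹35,000
  Base: ₹67,000 − ₹35,000 = ₹32,000
  ₹32,000 × 25% = ₹8,000

Ordinary income tax:
  ₹38,000 × 16% = ₹6,080
  ₹7,000 × 28% = ₹1,960
  → ₹8,040

₹8,040 > ₹8,000, so the ordinary income tax governs.

₹8,040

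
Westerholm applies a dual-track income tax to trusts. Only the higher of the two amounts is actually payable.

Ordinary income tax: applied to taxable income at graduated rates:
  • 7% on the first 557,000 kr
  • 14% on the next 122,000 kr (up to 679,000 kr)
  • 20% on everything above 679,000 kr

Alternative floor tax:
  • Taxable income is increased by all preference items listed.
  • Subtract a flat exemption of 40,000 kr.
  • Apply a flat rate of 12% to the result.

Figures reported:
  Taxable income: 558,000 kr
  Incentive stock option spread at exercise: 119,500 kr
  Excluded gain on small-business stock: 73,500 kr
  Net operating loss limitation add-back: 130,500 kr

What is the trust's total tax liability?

100,980 kr

Ordinary income tax:
  557,000 kr × 7% = 38,990 kr
  1,000 kr × 14% = 140 kr
  → 39,130 kr

Alternative floor tax:
  Adjusted income: 558,000 kr + 119,500 kr + 73,500 kr + 130,500 kr = 881,500 kr
  Less exemption 40,000 kr → base 841,500 kr
  841,500 kr × 12% = 100,980 kr

100,980 kr > 39,130 kr, so the alternative floor tax is the binding amount.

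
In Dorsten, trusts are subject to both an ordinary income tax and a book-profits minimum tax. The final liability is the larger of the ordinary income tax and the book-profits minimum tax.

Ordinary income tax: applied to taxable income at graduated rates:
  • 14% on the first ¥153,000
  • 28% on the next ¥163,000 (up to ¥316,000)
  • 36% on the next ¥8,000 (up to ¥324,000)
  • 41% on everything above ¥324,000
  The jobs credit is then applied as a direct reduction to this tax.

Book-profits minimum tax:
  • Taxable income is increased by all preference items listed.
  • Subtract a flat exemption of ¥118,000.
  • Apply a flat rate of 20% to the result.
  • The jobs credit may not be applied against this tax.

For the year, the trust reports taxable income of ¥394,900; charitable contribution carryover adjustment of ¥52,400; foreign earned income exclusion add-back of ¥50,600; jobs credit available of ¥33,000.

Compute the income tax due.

Book-profits minimum tax:
  Adjusted income: ¥394,900 + ¥52,400 + ¥50,600 = ¥497,900
  Less exemption ¥118,000 → base ¥379,900
  ¥379,900 × 20% = ¥75,980

Ordinary income tax:
  ¥153,000 × 14% = ¥21,420
  ¥163,000 × 28% = ¥45,640
  ¥8,000 × 36% = ¥2,880
  ¥70,900 × 41% = ¥29,069
  → ¥99,009
  Less jobs credit ¥33,000 → ¥66,009

¥75,980 > ¥66,009, so the book-profits minimum tax is the binding amount.

¥75,980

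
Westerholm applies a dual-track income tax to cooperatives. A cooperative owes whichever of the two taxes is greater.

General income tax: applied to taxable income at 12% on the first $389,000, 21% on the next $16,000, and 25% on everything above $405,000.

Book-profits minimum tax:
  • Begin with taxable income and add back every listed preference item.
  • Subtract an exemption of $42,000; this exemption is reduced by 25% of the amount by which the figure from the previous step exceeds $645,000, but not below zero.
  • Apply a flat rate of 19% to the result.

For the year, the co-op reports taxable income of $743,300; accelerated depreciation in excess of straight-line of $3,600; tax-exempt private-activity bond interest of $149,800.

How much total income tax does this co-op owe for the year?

Book-profits minimum tax:
  Adjusted income: $743,300 + $3,600 + $149,800 = $896,700
  Exemption: 25% × ($896,700 − $645,000) = $62,925 ≥ $42,000, so the exemption is fully phased out
  Base: $896,700 − $0 = $896,700
  $896,700 × 19% = $170,373

General income tax:
  $389,000 × 12% = $46,680
  $16,000 × 21% = $3,360
  $338,300 × 25% = $84,575
  → $134,615

$170,373 > $134,615, so the book-profits minimum tax is the binding amount.

$170,373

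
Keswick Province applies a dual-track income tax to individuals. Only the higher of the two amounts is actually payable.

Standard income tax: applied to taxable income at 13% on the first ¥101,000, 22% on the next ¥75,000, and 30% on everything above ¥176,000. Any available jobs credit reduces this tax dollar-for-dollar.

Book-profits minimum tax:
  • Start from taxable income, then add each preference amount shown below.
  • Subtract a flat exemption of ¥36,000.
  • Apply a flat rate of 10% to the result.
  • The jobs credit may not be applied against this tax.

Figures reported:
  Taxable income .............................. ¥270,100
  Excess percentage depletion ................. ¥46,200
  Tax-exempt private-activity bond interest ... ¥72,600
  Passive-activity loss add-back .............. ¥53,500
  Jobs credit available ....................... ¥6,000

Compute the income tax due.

¥51,860

Book-profits minimum tax:
  Adjusted income: ¥270,100 + ¥46,200 + ¥72,600 + ¥53,500 = ¥442,400
  Less exemption ¥36,000 → base ¥406,400
  ¥406,400 × 10% = ¥40,640

Standard income tax:
  ¥101,000 × 13% = ¥13,130
  ¥75,000 × 22% = ¥16,500
  ¥94,100 × 30% = ¥28,230
  → ¥57,860
  Less jobs credit ¥6,000 → ¥51,860

¥51,860 > ¥40,640, so the standard income tax governs.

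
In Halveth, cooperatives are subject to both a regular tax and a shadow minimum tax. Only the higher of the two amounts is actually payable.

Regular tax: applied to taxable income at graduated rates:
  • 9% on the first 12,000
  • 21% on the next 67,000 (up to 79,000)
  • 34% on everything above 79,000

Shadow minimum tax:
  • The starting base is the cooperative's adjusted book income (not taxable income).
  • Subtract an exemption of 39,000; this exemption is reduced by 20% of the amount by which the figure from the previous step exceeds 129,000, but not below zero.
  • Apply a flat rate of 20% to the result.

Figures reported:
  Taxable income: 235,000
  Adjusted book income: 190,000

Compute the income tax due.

Shadow minimum tax:
  Base (adjusted book income): 190,000
  Exemption: 39,000 − 20% × (190,000 − 129,000) = 39,000 − 12,200 = 26,800
  Base: 190,000 − 26,800 = 163,200
  163,200 × 20% = 32,640

Regular tax:
  12,000 × 9% = 1,080
  67,000 × 21% = 14,070
  156,000 × 34% = 53,040
  → 68,190

68,190 > 32,640, so the regular tax governs.

68,190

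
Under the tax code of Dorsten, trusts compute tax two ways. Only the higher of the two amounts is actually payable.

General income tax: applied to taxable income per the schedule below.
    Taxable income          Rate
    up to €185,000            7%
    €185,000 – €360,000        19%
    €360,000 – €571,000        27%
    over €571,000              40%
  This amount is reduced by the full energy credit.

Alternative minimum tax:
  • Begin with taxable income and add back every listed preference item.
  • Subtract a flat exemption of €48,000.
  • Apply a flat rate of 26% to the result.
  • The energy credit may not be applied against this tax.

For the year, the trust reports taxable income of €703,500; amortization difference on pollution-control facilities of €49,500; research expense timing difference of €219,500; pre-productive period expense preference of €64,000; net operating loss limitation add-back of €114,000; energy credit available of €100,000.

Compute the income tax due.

Alternative minimum tax:
  Adjusted income: €703,500 + €49,500 + €219,500 + €64,000 + €114,000 = €1,150,500
  Less exemption €48,000 → base €1,102,500
  €1,102,500 × 26% = €286,650

General income tax:
  €185,000 × 7% = €12,950
  €175,000 × 19% = €33,250
  €211,000 × 27% = €56,970
  €132,500 × 40% = €53,000
  → €156,170
  Less energy credit €100,000 → €56,170

€286,650 > €56,170, so the alternative minimum tax is the binding amount.

€286,650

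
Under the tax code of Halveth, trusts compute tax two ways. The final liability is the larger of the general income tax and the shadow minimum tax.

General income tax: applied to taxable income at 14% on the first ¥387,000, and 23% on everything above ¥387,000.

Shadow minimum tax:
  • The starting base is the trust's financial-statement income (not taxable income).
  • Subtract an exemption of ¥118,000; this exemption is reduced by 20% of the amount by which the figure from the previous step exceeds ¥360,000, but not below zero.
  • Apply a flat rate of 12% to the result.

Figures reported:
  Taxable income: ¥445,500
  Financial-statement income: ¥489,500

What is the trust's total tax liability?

¥67,635

General income tax:
  ¥387,000 × 14% = ¥54,180
  ¥58,500 × 23% = ¥13,455
  → ¥67,635

Shadow minimum tax:
  Base (financial-statement income): ¥489,500
  Exemption: ¥118,000 − 20% × (¥489,500 − ¥360,000) = ¥118,000 − ¥25,900 = ¥92,100
  Base: ¥489,500 − ¥92,100 = ¥397,400
  ¥397,400 × 12% = ¥47,688

¥67,635 > ¥47,688, so the general income tax governs.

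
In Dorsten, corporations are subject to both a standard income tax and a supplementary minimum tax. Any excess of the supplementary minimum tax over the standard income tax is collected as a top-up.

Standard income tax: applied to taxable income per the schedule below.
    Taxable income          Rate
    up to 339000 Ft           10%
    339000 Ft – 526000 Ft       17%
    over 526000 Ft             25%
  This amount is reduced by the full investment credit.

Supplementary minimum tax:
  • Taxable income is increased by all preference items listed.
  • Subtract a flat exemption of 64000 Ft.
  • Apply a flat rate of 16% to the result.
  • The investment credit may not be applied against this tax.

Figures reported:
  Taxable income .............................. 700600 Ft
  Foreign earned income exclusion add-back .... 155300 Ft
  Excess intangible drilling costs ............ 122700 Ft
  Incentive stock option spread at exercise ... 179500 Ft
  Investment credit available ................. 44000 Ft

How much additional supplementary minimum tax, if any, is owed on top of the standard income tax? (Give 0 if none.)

109716 Ft

Standard income tax:
  339000 Ft × 10% = 33900 Ft
  187000 Ft × 17% = 31790 Ft
  174600 Ft × 25% = 43650 Ft
  → 109340 Ft
  Less investment credit 44000 Ft → 65340 Ft

Supplementary minimum tax:
  Adjusted income: 700600 Ft + 155300 Ft + 122700 Ft + 179500 Ft = 1158100 Ft
  Less exemption 64000 Ft → base 1094100 Ft
  1094100 Ft × 16% = 175056 Ft

Excess of supplementary minimum tax over standard income tax: 175056 Ft − 65340 Ft = 109716 Ft.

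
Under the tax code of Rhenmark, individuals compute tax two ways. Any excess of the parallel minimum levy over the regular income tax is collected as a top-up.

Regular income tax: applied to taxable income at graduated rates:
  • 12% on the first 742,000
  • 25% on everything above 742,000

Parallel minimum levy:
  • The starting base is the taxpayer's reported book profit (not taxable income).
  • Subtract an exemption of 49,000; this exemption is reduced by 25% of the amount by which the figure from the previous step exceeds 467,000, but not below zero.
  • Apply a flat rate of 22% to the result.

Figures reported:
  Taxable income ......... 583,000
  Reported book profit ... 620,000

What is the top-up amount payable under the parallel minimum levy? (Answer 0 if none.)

Regular income tax:
  583,000 × 12% = 69,960

Parallel minimum levy:
  Base (reported book profit): 620,000
  Exemption: 49,000 − 25% × (620,000 − 467,000) = 49,000 − 38,250 = 10,750
  Base: 620,000 − 10,750 = 609,250
  609,250 × 22% = 134,035

Excess of parallel minimum levy over regular income tax: 134,035 − 69,960 = 64,075.

64,075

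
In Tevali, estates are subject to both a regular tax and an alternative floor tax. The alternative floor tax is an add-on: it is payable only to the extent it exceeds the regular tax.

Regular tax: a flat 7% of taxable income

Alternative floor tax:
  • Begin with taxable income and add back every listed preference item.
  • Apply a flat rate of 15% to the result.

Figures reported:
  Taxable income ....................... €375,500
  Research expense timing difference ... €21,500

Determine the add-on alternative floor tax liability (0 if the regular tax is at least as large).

€33,265

Alternative floor tax:
  Adjusted income: €375,500 + €21,500 = €397,000
  €397,000 × 15% = €59,550

Regular tax:
  €375,500 × 7% = €26,285

Excess of alternative floor tax over regular tax: €59,550 − €26,285 = €33,265.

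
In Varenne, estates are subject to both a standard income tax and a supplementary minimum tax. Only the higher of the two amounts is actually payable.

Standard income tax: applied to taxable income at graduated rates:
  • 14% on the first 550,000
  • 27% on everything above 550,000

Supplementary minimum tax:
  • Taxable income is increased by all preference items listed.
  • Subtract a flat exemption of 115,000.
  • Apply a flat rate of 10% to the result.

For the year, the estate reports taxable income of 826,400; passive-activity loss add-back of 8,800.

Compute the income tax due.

151,628

Standard income tax:
  550,000 × 14% = 77,000
  276,400 × 27% = 74,628
  → 151,628

Supplementary minimum tax:
  Adjusted income: 826,400 + 8,800 = 835,200
  Less exemption 115,000 → base 720,200
  720,200 × 10% = 72,020

151,628 > 72,020, so the standard income tax governs.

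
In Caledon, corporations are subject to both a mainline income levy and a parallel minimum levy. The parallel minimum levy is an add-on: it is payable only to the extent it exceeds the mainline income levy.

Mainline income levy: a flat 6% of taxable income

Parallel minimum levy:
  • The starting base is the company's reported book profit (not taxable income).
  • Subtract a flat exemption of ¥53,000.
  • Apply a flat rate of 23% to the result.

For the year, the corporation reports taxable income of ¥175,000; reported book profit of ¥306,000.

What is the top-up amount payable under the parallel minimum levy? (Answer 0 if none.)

¥47,690

Parallel minimum levy:
  Base (reported book profit): ¥306,000
  Less exemption ¥53,000 → base ¥253,000
  ¥253,000 × 23% = ¥58,190

Mainline income levy:
  ¥175,000 × 6% = ¥10,500

Excess of parallel minimum levy over mainline income levy: ¥58,190 − ¥10,500 = ¥47,690.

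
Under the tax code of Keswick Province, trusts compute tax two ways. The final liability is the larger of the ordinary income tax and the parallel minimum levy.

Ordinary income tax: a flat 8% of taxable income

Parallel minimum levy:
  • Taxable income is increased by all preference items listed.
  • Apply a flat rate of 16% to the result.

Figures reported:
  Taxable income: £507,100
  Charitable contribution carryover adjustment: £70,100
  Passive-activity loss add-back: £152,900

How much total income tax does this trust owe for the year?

£116,816

Parallel minimum levy:
  Adjusted income: £507,100 + £70,100 + £152,900 = £730,100
  £730,100 × 16% = £116,816

Ordinary income tax:
  £507,100 × 8% = £40,568

£116,816 > £40,568, so the parallel minimum levy is the binding amount.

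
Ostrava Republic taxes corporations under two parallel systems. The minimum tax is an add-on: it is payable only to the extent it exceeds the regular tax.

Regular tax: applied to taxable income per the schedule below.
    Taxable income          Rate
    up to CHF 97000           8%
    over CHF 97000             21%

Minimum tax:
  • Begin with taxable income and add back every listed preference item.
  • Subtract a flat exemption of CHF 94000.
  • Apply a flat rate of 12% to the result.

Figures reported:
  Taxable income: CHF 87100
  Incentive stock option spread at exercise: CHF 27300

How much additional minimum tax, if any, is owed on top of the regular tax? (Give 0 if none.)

Minimum tax:
  Adjusted income: CHF 87100 + CHF 27300 = CHF 114400
  Less exemption CHF 94000 → base CHF 20400
  CHF 20400 × 12% = CHF 2448

Regular tax:
  CHF 87100 × 8% = CHF 6968

CHF 2448 ≤ CHF 6968, so no add-on is due.

CHF 0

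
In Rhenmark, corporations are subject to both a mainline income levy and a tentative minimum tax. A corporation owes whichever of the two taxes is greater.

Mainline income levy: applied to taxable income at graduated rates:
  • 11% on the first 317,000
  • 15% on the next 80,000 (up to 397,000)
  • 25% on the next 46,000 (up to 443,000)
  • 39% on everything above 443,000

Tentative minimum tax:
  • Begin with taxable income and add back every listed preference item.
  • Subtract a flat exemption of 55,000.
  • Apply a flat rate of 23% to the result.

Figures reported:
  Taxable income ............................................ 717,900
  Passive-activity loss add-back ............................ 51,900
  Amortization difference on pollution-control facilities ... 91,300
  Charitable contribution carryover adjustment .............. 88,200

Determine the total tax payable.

205,689

Mainline income levy:
  317,000 × 11% = 34,870
  80,000 × 15% = 12,000
  46,000 × 25% = 11,500
  274,900 × 39% = 107,211
  → 165,581

Tentative minimum tax:
  Adjusted income: 717,900 + 51,900 + 91,300 + 88,200 = 949,300
  Less exemption 55,000 → base 894,300
  894,300 × 23% = 205,689

205,689 > 165,581, so the tentative minimum tax is the binding amount.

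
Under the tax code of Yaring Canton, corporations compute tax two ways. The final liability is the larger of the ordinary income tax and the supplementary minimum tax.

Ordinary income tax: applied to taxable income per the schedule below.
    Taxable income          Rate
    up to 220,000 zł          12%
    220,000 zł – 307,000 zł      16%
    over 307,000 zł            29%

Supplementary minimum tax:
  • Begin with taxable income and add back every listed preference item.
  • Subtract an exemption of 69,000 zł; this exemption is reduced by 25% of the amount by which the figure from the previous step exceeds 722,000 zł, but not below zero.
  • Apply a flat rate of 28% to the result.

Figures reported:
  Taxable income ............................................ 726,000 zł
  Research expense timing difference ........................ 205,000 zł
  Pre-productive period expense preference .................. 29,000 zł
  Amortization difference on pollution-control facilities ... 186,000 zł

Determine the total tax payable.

320,880 zł

Supplementary minimum tax:
  Adjusted income: 726,000 zł + 205,000 zł + 29,000 zł + 186,000 zł = 1,146,000 zł
  Exemption: 25% × (1,146,000 zł − 722,000 zł) = 106,000 zł ≥ 69,000 zł, so the exemption is fully phased out
  Base: 1,146,000 zł − 0 zł = 1,146,000 zł
  1,146,000 zł × 28% = 320,880 zł

Ordinary income tax:
  220,000 zł × 12% = 26,400 zł
  87,000 zł × 16% = 13,920 zł
  419,000 zł × 29% = 121,510 zł
  → 161,830 zł

320,880 zł > 161,830 zł, so the supplementary minimum tax is the binding amount.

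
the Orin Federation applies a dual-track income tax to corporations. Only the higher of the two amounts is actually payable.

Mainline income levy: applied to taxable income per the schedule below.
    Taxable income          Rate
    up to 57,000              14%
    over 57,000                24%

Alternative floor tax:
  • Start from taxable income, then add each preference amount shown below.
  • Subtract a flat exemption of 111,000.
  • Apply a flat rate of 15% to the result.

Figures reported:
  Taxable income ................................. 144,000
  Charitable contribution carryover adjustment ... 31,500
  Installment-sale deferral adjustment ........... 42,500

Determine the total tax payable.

28,860

Alternative floor tax:
  Adjusted income: 144,000 + 31,500 + 42,500 = 218,000
  Less exemption 111,000 → base 107,000
  107,000 × 15% = 16,050

Mainline income levy:
  57,000 × 14% = 7,980
  87,000 × 24% = 20,880
  → 28,860

28,860 > 16,050, so the mainline income levy governs.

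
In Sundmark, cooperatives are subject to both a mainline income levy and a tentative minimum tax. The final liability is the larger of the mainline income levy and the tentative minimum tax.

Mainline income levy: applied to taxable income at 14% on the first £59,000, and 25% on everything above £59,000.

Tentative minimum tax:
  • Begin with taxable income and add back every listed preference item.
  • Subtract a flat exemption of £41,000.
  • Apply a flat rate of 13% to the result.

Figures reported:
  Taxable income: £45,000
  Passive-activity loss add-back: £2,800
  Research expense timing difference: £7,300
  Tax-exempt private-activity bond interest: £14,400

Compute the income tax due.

Mainline income levy:
  £45,000 × 14% = £6,300

Tentative minimum tax:
  Adjusted income: £45,000 + £2,800 + £7,300 + £14,400 = £69,500
  Less exemption £41,000 → base £28,500
  £28,500 × 13% = £3,705

£6,300 > £3,705, so the mainline income levy governs.

£6,300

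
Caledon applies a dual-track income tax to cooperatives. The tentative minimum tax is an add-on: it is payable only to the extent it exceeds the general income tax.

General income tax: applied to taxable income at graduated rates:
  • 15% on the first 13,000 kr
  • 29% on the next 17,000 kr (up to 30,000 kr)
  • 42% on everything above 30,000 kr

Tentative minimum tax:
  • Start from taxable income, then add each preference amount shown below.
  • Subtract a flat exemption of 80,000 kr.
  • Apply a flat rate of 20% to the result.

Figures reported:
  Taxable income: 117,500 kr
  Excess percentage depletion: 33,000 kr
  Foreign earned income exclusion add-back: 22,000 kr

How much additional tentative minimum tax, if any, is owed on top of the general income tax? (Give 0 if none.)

General income tax:
  13,000 kr × 15% = 1,950 kr
  17,000 kr × 29% = 4,930 kr
  87,500 kr × 42% = 36,750 kr
  → 43,630 kr

Tentative minimum tax:
  Adjusted income: 117,500 kr + 33,000 kr + 22,000 kr = 172,500 kr
  Less exemption 80,000 kr → base 92,500 kr
  92,500 kr × 20% = 18,500 kr

18,500 kr ≤ 43,630 kr, so no add-on is due.

0 kr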